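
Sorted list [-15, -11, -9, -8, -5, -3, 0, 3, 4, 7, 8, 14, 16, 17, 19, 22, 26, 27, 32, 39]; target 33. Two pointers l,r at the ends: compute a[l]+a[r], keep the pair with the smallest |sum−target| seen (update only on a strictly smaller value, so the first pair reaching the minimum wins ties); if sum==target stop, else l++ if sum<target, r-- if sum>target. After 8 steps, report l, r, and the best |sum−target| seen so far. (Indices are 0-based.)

[0,19] -15+39=24 d=9 * → l++
[1,19] -11+39=28 d=5 * → l++
[2,19] -9+39=30 d=3 * → l++
[3,19] -8+39=31 d=2 * → l++
[4,19] -5+39=34 d=1 * → r--
[4,18] -5+32=27 d=6 → l++
[5,18] -3+32=29 d=4 → l++
[6,18] 0+32=32 d=1 → l++

l=7, r=18, best |Δ|=1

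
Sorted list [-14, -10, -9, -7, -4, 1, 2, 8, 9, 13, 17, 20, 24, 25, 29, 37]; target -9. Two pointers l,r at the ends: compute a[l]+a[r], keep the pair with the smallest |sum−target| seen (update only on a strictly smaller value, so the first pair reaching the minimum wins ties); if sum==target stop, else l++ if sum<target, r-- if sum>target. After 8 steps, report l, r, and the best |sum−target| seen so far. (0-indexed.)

[0,15] -14+37=23 d=32 * → r--
[0,14] -14+29=15 d=24 * → r--
[0,13] -14+25=11 d=20 * → r--
[0,12] -14+24=10 d=19 * → r--
[0,11] -14+20=6 d=15 * → r--
[0,10] -14+17=3 d=12 * → r--
[0,9] -14+13=-1 d=8 * → r--
[0,8] -14+9=-5 d=4 * → r--

l=0, r=7, best |Δ|=4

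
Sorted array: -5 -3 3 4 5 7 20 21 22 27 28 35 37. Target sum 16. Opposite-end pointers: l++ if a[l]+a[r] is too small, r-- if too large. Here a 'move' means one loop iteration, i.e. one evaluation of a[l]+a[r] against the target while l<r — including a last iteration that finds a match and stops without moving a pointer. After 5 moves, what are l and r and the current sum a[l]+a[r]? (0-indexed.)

l=0, r=7, sum=16

[0,12] -5+37=32 >16 → r--
[0,11] -5+35=30 >16 → r--
[0,10] -5+28=23 >16 → r--
[0,9] -5+27=22 >16 → r--
[0,8] -5+22=17 >16 → r--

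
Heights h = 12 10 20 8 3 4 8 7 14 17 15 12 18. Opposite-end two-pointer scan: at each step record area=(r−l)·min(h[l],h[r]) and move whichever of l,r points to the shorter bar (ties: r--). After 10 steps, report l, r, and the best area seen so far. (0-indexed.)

l=0 r=12: min(12,18)*12=144 best=144 *, l++
l=1 r=12: min(10,18)*11=110 best=144, l++
l=2 r=12: min(20,18)*10=180 best=180 *, r--
l=2 r=11: min(20,12)*9=108 best=180, r--
l=2 r=10: min(20,15)*8=120 best=180, r--
l=2 r=9: min(20,17)*7=119 best=180, r--
l=2 r=8: min(20,14)*6=84 best=180, r--
l=2 r=7: min(20,7)*5=35 best=180, r--
l=2 r=6: min(20,8)*4=32 best=180, r--
l=2 r=5: min(20,4)*3=12 best=180, r--

l=2, r=4, best area=180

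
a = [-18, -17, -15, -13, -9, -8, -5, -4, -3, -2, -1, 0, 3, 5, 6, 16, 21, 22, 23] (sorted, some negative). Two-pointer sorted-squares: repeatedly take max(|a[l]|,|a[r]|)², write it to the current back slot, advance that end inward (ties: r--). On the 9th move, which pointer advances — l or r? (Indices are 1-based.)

l

[1,19] |-18|<=|23| out[19]=529 → r--
[1,18] |-18|<=|22| out[18]=484 → r--
[1,17] |-18|<=|21| out[17]=441 → r--
[1,16] |-18|>|16| out[16]=324 → l++
[2,16] |-17|>|16| out[15]=289 → l++
[3,16] |-15|<=|16| out[14]=256 → r--
[3,15] |-15|>|6| out[13]=225 → l++
[4,15] |-13|>|6| out[12]=169 → l++
[5,15] |-9|>|6| out[11]=81 → l++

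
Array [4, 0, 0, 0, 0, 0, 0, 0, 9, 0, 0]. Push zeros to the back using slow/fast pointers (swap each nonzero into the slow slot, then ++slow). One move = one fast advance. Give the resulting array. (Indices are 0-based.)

[4, 9, 0, 0, 0, 0, 0, 0, 0, 0, 0]

slow=0 fast=0: a[fast]=4≠0 swap→a[0]=4, slow++,fast++
slow=1 fast=1: a[fast]=0, fast++
slow=1 fast=2: a[fast]=0, fast++
slow=1 fast=3: a[fast]=0, fast++
slow=1 fast=4: a[fast]=0, fast++
slow=1 fast=5: a[fast]=0, fast++
slow=1 fast=6: a[fast]=0, fast++
slow=1 fast=7: a[fast]=0, fast++
slow=1 fast=8: a[fast]=9≠0 swap→a[1]=9, slow++,fast++
slow=2 fast=9: a[fast]=0, fast++
slow=2 fast=10: a[fast]=0, fast++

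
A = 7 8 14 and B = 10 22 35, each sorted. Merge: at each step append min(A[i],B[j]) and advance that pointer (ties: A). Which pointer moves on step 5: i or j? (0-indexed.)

[i=0,j=0] A[i]=7<=B[j]=10 take 7 → i++
[i=1,j=0] A[i]=8<=B[j]=10 take 8 → i++
[i=2,j=0] A[i]=14>B[j]=10 take 10 → j++
[i=2,j=1] A[i]=14<=B[j]=22 take 14 → i++
[i=3,j=1] A done, take B[j]=22 → j++

j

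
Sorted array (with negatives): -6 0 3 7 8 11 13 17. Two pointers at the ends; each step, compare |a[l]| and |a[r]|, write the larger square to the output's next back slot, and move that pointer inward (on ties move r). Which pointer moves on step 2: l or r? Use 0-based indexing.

r

[0,7] |-6|<=|17| out[7]=289 → r--
[0,6] |-6|<=|13| out[6]=169 → r--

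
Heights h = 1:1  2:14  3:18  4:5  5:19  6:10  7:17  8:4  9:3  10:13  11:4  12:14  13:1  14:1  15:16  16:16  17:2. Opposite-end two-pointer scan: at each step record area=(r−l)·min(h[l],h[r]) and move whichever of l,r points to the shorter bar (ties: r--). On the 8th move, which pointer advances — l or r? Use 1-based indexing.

[1,17] min(1,2)*16=16 best=16 * → l++
[2,17] min(14,2)*15=30 best=30 * → r--
[2,16] min(14,16)*14=196 best=196 * → l++
[3,16] min(18,16)*13=208 best=208 * → r--
[3,15] min(18,16)*12=192 best=208 → r--
[3,14] min(18,1)*11=11 best=208 → r--
[3,13] min(18,1)*10=10 best=208 → r--
[3,12] min(18,14)*9=126 best=208 → r--

r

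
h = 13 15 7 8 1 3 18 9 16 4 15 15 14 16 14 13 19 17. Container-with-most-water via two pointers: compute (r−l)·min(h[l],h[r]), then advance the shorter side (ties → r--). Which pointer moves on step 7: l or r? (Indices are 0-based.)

r

l=0 r=17: min(13,17)*17=221 best=221 *, l++
l=1 r=17: min(15,17)*16=240 best=240 *, l++
l=2 r=17: min(7,17)*15=105 best=240, l++
l=3 r=17: min(8,17)*14=112 best=240, l++
l=4 r=17: min(1,17)*13=13 best=240, l++
l=5 r=17: min(3,17)*12=36 best=240, l++
l=6 r=17: min(18,17)*11=187 best=240, r--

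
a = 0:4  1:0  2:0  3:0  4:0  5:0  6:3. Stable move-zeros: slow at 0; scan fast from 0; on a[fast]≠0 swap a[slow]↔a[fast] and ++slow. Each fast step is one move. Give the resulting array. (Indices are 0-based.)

[4, 3, 0, 0, 0, 0, 0]

(s=0,f=0) a[fast]=4≠0 swap→a[0]=4 → slow++,fast++
(s=1,f=1) a[fast]=0 → fast++
(s=1,f=2) a[fast]=0 → fast++
(s=1,f=3) a[fast]=0 → fast++
(s=1,f=4) a[fast]=0 → fast++
(s=1,f=5) a[fast]=0 → fast++
(s=1,f=6) a[fast]=3≠0 swap→a[1]=3 → slow++,fast++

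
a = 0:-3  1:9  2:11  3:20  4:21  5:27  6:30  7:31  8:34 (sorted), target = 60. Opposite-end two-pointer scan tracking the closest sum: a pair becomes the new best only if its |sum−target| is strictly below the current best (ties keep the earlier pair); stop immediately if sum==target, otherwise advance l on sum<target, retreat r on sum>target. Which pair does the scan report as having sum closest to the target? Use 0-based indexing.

pair (27, 34) with sum 61 (|Δ|=1)

[0,8] -3+34=31 d=29 * → l++
[1,8] 9+34=43 d=17 * → l++
[2,8] 11+34=45 d=15 * → l++
[3,8] 20+34=54 d=6 * → l++
[4,8] 21+34=55 d=5 * → l++
[5,8] 27+34=61 d=1 * → r--
[5,7] 27+31=58 d=2 → l++
[6,7] 30+31=61 d=1 → r--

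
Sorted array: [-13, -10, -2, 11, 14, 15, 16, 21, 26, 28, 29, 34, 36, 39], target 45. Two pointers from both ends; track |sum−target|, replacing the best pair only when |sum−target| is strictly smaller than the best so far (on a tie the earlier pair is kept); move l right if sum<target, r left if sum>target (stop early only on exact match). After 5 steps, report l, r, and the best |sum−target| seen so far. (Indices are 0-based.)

[0,13] -13+39=26 d=19 * → l++
[1,13] -10+39=29 d=16 * → l++
[2,13] -2+39=37 d=8 * → l++
[3,13] 11+39=50 d=5 * → r--
[3,12] 11+36=47 d=2 * → r--

l=3, r=11, best |Δ|=2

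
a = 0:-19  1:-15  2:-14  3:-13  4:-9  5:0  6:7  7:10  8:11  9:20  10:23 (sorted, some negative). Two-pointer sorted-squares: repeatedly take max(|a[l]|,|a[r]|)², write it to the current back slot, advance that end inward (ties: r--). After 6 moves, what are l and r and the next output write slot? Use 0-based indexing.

l=4, r=8, next write slot=4

[0,10] |-19|<=|23| out[10]=529 → r--
[0,9] |-19|<=|20| out[9]=400 → r--
[0,8] |-19|>|11| out[8]=361 → l++
[1,8] |-15|>|11| out[7]=225 → l++
[2,8] |-14|>|11| out[6]=196 → l++
[3,8] |-13|>|11| out[5]=169 → l++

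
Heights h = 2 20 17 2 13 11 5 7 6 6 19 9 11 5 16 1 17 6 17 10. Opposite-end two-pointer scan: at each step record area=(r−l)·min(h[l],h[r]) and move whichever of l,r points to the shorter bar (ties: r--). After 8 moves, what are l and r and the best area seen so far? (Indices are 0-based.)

l=1, r=12, best area=289

l=0 r=19: min(2,10)*19=38 best=38 *, l++
l=1 r=19: min(20,10)*18=180 best=180 *, r--
l=1 r=18: min(20,17)*17=289 best=289 *, r--
l=1 r=17: min(20,6)*16=96 best=289, r--
l=1 r=16: min(20,17)*15=255 best=289, r--
l=1 r=15: min(20,1)*14=14 best=289, r--
l=1 r=14: min(20,16)*13=208 best=289, r--
l=1 r=13: min(20,5)*12=60 best=289, r--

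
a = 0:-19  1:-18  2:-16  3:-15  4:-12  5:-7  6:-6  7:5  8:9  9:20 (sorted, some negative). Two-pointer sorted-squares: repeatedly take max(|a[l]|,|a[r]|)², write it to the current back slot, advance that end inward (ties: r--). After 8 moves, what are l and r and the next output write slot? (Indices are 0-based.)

l=0 r=9: |-19|<=|20| out[9]=400, r--
l=0 r=8: |-19|>|9| out[8]=361, l++
l=1 r=8: |-18|>|9| out[7]=324, l++
l=2 r=8: |-16|>|9| out[6]=256, l++
l=3 r=8: |-15|>|9| out[5]=225, l++
l=4 r=8: |-12|>|9| out[4]=144, l++
l=5 r=8: |-7|<=|9| out[3]=81, r--
l=5 r=7: |-7|>|5| out[2]=49, l++

l=6, r=7, next write slot=1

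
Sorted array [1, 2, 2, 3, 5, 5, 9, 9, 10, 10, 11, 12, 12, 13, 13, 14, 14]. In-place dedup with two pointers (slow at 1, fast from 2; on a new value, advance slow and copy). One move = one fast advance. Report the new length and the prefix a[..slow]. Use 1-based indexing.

(s=1,f=2) a[fast]=2≠a[slow]=1 write a[2]=2 → slow++,fast++
(s=2,f=3) a[fast]=2=a[slow] dup → fast++
(s=2,f=4) a[fast]=3≠a[slow]=2 write a[3]=3 → slow++,fast++
(s=3,f=5) a[fast]=5≠a[slow]=3 write a[4]=5 → slow++,fast++
(s=4,f=6) a[fast]=5=a[slow] dup → fast++
(s=4,f=7) a[fast]=9≠a[slow]=5 write a[5]=9 → slow++,fast++
(s=5,f=8) a[fast]=9=a[slow] dup → fast++
(s=5,f=9) a[fast]=10≠a[slow]=9 write a[6]=10 → slow++,fast++
(s=6,f=10) a[fast]=10=a[slow] dup → fast++
(s=6,f=11) a[fast]=11≠a[slow]=10 write a[7]=11 → slow++,fast++
(s=7,f=12) a[fast]=12≠a[slow]=11 write a[8]=12 → slow++,fast++
(s=8,f=13) a[fast]=12=a[slow] dup → fast++
(s=8,f=14) a[fast]=13≠a[slow]=12 write a[9]=13 → slow++,fast++
(s=9,f=15) a[fast]=13=a[slow] dup → fast++
(s=9,f=16) a[fast]=14≠a[slow]=13 write a[10]=14 → slow++,fast++
(s=10,f=17) a[fast]=14=a[slow] dup → fast++

length 10; prefix = [1, 2, 3, 5, 9, 10, 11, 12, 13, 14]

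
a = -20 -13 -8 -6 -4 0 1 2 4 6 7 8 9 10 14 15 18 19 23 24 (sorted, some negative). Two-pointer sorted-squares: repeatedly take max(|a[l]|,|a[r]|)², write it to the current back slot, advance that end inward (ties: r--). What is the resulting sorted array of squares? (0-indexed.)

[0,19] |-20|<=|24| out[19]=576 → r--
[0,18] |-20|<=|23| out[18]=529 → r--
[0,17] |-20|>|19| out[17]=400 → l++
[1,17] |-13|<=|19| out[16]=361 → r--
[1,16] |-13|<=|18| out[15]=324 → r--
[1,15] |-13|<=|15| out[14]=225 → r--
[1,14] |-13|<=|14| out[13]=196 → r--
[1,13] |-13|>|10| out[12]=169 → l++
[2,13] |-8|<=|10| out[11]=100 → r--
[2,12] |-8|<=|9| out[10]=81 → r--
[2,11] |-8|<=|8| out[9]=64 → r--
[2,10] |-8|>|7| out[8]=64 → l++
[3,10] |-6|<=|7| out[7]=49 → r--
[3,9] |-6|<=|6| out[6]=36 → r--
[3,8] |-6|>|4| out[5]=36 → l++
[4,8] |-4|<=|4| out[4]=16 → r--
[4,7] |-4|>|2| out[3]=16 → l++
[5,7] |0|<=|2| out[2]=4 → r--
[5,6] |0|<=|1| out[1]=1 → r--
[5,5] |0|<=|0| out[0]=0 → r--

[0, 1, 4, 16, 16, 36, 36, 49, 64, 64, 81, 100, 169, 196, 225, 324, 361, 400, 529, 576]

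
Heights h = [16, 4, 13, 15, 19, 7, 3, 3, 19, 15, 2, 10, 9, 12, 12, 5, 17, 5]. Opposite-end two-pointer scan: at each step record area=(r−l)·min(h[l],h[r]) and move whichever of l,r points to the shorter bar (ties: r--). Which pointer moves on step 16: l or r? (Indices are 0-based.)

l=0 r=17: min(16,5)*17=85 best=85 *, r--
l=0 r=16: min(16,17)*16=256 best=256 *, l++
l=1 r=16: min(4,17)*15=60 best=256, l++
l=2 r=16: min(13,17)*14=182 best=256, l++
l=3 r=16: min(15,17)*13=195 best=256, l++
l=4 r=16: min(19,17)*12=204 best=256, r--
l=4 r=15: min(19,5)*11=55 best=256, r--
l=4 r=14: min(19,12)*10=120 best=256, r--
l=4 r=13: min(19,12)*9=108 best=256, r--
l=4 r=12: min(19,9)*8=72 best=256, r--
l=4 r=11: min(19,10)*7=70 best=256, r--
l=4 r=10: min(19,2)*6=12 best=256, r--
l=4 r=9: min(19,15)*5=75 best=256, r--
l=4 r=8: min(19,19)*4=76 best=256, r--
l=4 r=7: min(19,3)*3=9 best=256, r--
l=4 r=6: min(19,3)*2=6 best=256, r--

r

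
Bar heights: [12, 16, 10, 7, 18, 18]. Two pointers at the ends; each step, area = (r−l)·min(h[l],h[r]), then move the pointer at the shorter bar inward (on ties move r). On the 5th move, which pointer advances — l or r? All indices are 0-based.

r

[0,5] min(12,18)*5=60 best=60 * → l++
[1,5] min(16,18)*4=64 best=64 * → l++
[2,5] min(10,18)*3=30 best=64 → l++
[3,5] min(7,18)*2=14 best=64 → l++
[4,5] min(18,18)*1=18 best=64 → r--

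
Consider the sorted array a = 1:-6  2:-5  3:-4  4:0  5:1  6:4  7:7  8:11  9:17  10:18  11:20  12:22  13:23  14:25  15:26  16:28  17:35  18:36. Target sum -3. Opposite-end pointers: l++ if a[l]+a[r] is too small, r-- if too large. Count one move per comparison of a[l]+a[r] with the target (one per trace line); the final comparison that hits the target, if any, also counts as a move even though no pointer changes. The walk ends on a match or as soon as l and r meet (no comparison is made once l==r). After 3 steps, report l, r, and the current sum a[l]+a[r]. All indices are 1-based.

[1,18] -6+36=30 >-3 → r--
[1,17] -6+35=29 >-3 → r--
[1,16] -6+28=22 >-3 → r--

l=1, r=15, sum=20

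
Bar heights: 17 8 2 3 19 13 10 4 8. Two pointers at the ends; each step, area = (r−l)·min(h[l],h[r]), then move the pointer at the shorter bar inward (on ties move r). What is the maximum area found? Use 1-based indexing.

max area = 68

[1,9] min(17,8)*8=64 best=64 * → r--
[1,8] min(17,4)*7=28 best=64 → r--
[1,7] min(17,10)*6=60 best=64 → r--
[1,6] min(17,13)*5=65 best=65 * → r--
[1,5] min(17,19)*4=68 best=68 * → l++
[2,5] min(8,19)*3=24 best=68 → l++
[3,5] min(2,19)*2=4 best=68 → l++
[4,5] min(3,19)*1=3 best=68 → l++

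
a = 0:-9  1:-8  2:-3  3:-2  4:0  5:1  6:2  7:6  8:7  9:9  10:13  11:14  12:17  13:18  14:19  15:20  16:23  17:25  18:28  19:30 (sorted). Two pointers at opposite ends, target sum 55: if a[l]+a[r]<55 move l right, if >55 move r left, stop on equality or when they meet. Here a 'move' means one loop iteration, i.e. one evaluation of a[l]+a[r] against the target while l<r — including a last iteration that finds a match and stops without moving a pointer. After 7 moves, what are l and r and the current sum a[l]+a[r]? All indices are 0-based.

l=7, r=19, sum=36

l=0 r=19: -9+30=21 <55, l++
l=1 r=19: -8+30=22 <55, l++
l=2 r=19: -3+30=27 <55, l++
l=3 r=19: -2+30=28 <55, l++
l=4 r=19: 0+30=30 <55, l++
l=5 r=19: 1+30=31 <55, l++
l=6 r=19: 2+30=32 <55, l++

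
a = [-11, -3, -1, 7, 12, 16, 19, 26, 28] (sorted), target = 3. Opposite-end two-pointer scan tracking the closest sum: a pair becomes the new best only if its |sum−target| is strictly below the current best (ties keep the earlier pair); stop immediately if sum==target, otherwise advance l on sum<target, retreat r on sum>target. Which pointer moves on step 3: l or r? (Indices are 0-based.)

l=0 r=8: -11+28=17 d=14 *, r--
l=0 r=7: -11+26=15 d=12 *, r--
l=0 r=6: -11+19=8 d=5 *, r--

r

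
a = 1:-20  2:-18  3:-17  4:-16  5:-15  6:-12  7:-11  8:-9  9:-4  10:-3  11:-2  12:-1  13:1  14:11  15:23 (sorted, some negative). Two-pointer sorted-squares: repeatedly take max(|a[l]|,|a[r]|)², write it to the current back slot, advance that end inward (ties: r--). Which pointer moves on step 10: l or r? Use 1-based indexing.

l=1 r=15: |-20|<=|23| out[15]=529, r--
l=1 r=14: |-20|>|11| out[14]=400, l++
l=2 r=14: |-18|>|11| out[13]=324, l++
l=3 r=14: |-17|>|11| out[12]=289, l++
l=4 r=14: |-16|>|11| out[11]=256, l++
l=5 r=14: |-15|>|11| out[10]=225, l++
l=6 r=14: |-12|>|11| out[9]=144, l++
l=7 r=14: |-11|<=|11| out[8]=121, r--
l=7 r=13: |-11|>|1| out[7]=121, l++
l=8 r=13: |-9|>|1| out[6]=81, l++

l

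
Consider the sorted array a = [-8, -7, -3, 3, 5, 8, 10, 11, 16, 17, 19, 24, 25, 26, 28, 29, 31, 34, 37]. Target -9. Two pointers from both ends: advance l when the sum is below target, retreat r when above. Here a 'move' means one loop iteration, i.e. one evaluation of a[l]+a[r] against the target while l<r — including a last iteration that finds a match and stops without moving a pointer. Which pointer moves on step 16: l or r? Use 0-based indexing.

r

[0,18] -8+37=29 >-9 → r--
[0,17] -8+34=26 >-9 → r--
[0,16] -8+31=23 >-9 → r--
[0,15] -8+29=21 >-9 → r--
[0,14] -8+28=20 >-9 → r--
[0,13] -8+26=18 >-9 → r--
[0,12] -8+25=17 >-9 → r--
[0,11] -8+24=16 >-9 → r--
[0,10] -8+19=11 >-9 → r--
[0,9] -8+17=9 >-9 → r--
[0,8] -8+16=8 >-9 → r--
[0,7] -8+11=3 >-9 → r--
[0,6] -8+10=2 >-9 → r--
[0,5] -8+8=0 >-9 → r--
[0,4] -8+5=-3 >-9 → r--
[0,3] -8+3=-5 >-9 → r--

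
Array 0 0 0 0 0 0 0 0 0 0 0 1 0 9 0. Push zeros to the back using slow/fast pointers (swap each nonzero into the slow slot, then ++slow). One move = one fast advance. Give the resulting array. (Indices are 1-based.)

[1, 9, 0, 0, 0, 0, 0, 0, 0, 0, 0, 0, 0, 0, 0]

slow=1 fast=1: a[fast]=0, fast++
slow=1 fast=2: a[fast]=0, fast++
slow=1 fast=3: a[fast]=0, fast++
slow=1 fast=4: a[fast]=0, fast++
slow=1 fast=5: a[fast]=0, fast++
slow=1 fast=6: a[fast]=0, fast++
slow=1 fast=7: a[fast]=0, fast++
slow=1 fast=8: a[fast]=0, fast++
slow=1 fast=9: a[fast]=0, fast++
slow=1 fast=10: a[fast]=0, fast++
slow=1 fast=11: a[fast]=0, fast++
slow=1 fast=12: a[fast]=1≠0 swap→a[1]=1, slow++,fast++
slow=2 fast=13: a[fast]=0, fast++
slow=2 fast=14: a[fast]=9≠0 swap→a[2]=9, slow++,fast++
slow=3 fast=15: a[fast]=0, fast++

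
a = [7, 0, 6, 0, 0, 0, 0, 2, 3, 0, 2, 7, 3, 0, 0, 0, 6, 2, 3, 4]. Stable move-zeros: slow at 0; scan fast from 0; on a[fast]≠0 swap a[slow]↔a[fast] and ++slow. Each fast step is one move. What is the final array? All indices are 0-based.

[7, 6, 2, 3, 2, 7, 3, 6, 2, 3, 4, 0, 0, 0, 0, 0, 0, 0, 0, 0]

(s=0,f=0) a[fast]=7≠0 swap→a[0]=7 → slow++,fast++
(s=1,f=1) a[fast]=0 → fast++
(s=1,f=2) a[fast]=6≠0 swap→a[1]=6 → slow++,fast++
(s=2,f=3) a[fast]=0 → fast++
(s=2,f=4) a[fast]=0 → fast++
(s=2,f=5) a[fast]=0 → fast++
(s=2,f=6) a[fast]=0 → fast++
(s=2,f=7) a[fast]=2≠0 swap→a[2]=2 → slow++,fast++
(s=3,f=8) a[fast]=3≠0 swap→a[3]=3 → slow++,fast++
(s=4,f=9) a[fast]=0 → fast++
(s=4,f=10) a[fast]=2≠0 swap→a[4]=2 → slow++,fast++
(s=5,f=11) a[fast]=7≠0 swap→a[5]=7 → slow++,fast++
(s=6,f=12) a[fast]=3≠0 swap→a[6]=3 → slow++,fast++
(s=7,f=13) a[fast]=0 → fast++
(s=7,f=14) a[fast]=0 → fast++
(s=7,f=15) a[fast]=0 → fast++
(s=7,f=16) a[fast]=6≠0 swap→a[7]=6 → slow++,fast++
(s=8,f=17) a[fast]=2≠0 swap→a[8]=2 → slow++,fast++
(s=9,f=18) a[fast]=3≠0 swap→a[9]=3 → slow++,fast++
(s=10,f=19) a[fast]=4≠0 swap→a[10]=4 → slow++,fast++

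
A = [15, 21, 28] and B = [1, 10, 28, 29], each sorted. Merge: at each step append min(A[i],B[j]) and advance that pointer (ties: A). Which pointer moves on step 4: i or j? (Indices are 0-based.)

i

[i=0,j=0] A[i]=15>B[j]=1 take 1 → j++
[i=0,j=1] A[i]=15>B[j]=10 take 10 → j++
[i=0,j=2] A[i]=15<=B[j]=28 take 15 → i++
[i=1,j=2] A[i]=21<=B[j]=28 take 21 → i++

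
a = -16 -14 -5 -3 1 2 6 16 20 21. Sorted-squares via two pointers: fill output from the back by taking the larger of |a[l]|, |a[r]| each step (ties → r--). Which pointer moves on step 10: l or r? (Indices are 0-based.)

r

l=0 r=9: |-16|<=|21| out[9]=441, r--
l=0 r=8: |-16|<=|20| out[8]=400, r--
l=0 r=7: |-16|<=|16| out[7]=256, r--
l=0 r=6: |-16|>|6| out[6]=256, l++
l=1 r=6: |-14|>|6| out[5]=196, l++
l=2 r=6: |-5|<=|6| out[4]=36, r--
l=2 r=5: |-5|>|2| out[3]=25, l++
l=3 r=5: |-3|>|2| out[2]=9, l++
l=4 r=5: |1|<=|2| out[1]=4, r--
l=4 r=4: |1|<=|1| out[0]=1, r--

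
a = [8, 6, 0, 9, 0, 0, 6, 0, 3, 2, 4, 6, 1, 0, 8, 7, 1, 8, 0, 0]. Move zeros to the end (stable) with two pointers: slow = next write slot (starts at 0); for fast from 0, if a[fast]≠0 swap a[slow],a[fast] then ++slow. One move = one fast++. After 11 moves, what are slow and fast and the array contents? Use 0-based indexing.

(s=0,f=0) a[fast]=8≠0 swap→a[0]=8 → slow++,fast++
(s=1,f=1) a[fast]=6≠0 swap→a[1]=6 → slow++,fast++
(s=2,f=2) a[fast]=0 → fast++
(s=2,f=3) a[fast]=9≠0 swap→a[2]=9 → slow++,fast++
(s=3,f=4) a[fast]=0 → fast++
(s=3,f=5) a[fast]=0 → fast++
(s=3,f=6) a[fast]=6≠0 swap→a[3]=6 → slow++,fast++
(s=4,f=7) a[fast]=0 → fast++
(s=4,f=8) a[fast]=3≠0 swap→a[4]=3 → slow++,fast++
(s=5,f=9) a[fast]=2≠0 swap→a[5]=2 → slow++,fast++
(s=6,f=10) a[fast]=4≠0 swap→a[6]=4 → slow++,fast++

slow=7, fast=11, a=[8, 6, 9, 6, 3, 2, 4, 0, 0, 0, 0, 6, 1, 0, 8, 7, 1, 8, 0, 0]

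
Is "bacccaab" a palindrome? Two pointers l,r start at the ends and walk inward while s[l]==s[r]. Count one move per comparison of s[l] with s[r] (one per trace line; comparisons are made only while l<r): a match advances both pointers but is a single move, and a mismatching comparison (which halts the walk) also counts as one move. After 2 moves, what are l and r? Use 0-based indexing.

[0,7] 'b'=='b' → l++,r--
[1,6] 'a'=='a' → l++,r--

l=2, r=5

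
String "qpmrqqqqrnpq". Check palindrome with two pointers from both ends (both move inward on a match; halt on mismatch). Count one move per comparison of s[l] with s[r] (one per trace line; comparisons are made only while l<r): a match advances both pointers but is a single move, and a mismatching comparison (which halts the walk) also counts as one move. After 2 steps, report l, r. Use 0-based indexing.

[0,11] 'q'=='q' → l++,r--
[1,10] 'p'=='p' → l++,r--

l=2, r=9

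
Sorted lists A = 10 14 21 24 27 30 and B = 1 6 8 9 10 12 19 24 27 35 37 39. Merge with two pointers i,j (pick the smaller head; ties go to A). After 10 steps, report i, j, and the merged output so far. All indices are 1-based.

i=4, j=8, merged so far=[1, 6, 8, 9, 10, 10, 12, 14, 19, 21]

i=1 j=1: A[i]=10>B[j]=1 take 1, j++
i=1 j=2: A[i]=10>B[j]=6 take 6, j++
i=1 j=3: A[i]=10>B[j]=8 take 8, j++
i=1 j=4: A[i]=10>B[j]=9 take 9, j++
i=1 j=5: A[i]=10<=B[j]=10 take 10, i++
i=2 j=5: A[i]=14>B[j]=10 take 10, j++
i=2 j=6: A[i]=14>B[j]=12 take 12, j++
i=2 j=7: A[i]=14<=B[j]=19 take 14, i++
i=3 j=7: A[i]=21>B[j]=19 take 19, j++
i=3 j=8: A[i]=21<=B[j]=24 take 21, i++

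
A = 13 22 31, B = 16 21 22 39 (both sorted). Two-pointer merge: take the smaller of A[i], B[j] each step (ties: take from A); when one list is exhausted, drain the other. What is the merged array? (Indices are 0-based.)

[i=0,j=0] A[i]=13<=B[j]=16 take 13 → i++
[i=1,j=0] A[i]=22>B[j]=16 take 16 → j++
[i=1,j=1] A[i]=22>B[j]=21 take 21 → j++
[i=1,j=2] A[i]=22<=B[j]=22 take 22 → i++
[i=2,j=2] A[i]=31>B[j]=22 take 22 → j++
[i=2,j=3] A[i]=31<=B[j]=39 take 31 → i++
[i=3,j=3] A done, take B[j]=39 → j++

[13, 16, 21, 22, 22, 31, 39]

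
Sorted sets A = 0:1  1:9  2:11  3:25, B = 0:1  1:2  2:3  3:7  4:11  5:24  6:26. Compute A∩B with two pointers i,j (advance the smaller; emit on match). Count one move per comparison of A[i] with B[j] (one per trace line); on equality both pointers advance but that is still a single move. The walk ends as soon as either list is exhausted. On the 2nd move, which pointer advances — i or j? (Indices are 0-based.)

[i=0,j=0] 1==1 emit → i++,j++
[i=1,j=1] 9>2 → j++

j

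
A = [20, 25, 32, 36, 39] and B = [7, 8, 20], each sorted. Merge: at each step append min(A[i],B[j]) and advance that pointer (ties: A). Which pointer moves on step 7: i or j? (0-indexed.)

i

i=0 j=0: A[i]=20>B[j]=7 take 7, j++
i=0 j=1: A[i]=20>B[j]=8 take 8, j++
i=0 j=2: A[i]=20<=B[j]=20 take 20, i++
i=1 j=2: A[i]=25>B[j]=20 take 20, j++
i=1 j=3: B done, take A[i]=25, i++
i=2 j=3: B done, take A[i]=32, i++
i=3 j=3: B done, take A[i]=36, i++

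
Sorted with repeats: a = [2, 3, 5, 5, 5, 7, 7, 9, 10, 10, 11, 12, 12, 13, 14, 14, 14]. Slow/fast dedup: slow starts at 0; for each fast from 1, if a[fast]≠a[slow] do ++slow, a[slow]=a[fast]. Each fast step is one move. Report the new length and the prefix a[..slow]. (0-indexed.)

slow=0 fast=1: a[fast]=3≠a[slow]=2 write a[1]=3, slow++,fast++
slow=1 fast=2: a[fast]=5≠a[slow]=3 write a[2]=5, slow++,fast++
slow=2 fast=3: a[fast]=5=a[slow] dup, fast++
slow=2 fast=4: a[fast]=5=a[slow] dup, fast++
slow=2 fast=5: a[fast]=7≠a[slow]=5 write a[3]=7, slow++,fast++
slow=3 fast=6: a[fast]=7=a[slow] dup, fast++
slow=3 fast=7: a[fast]=9≠a[slow]=7 write a[4]=9, slow++,fast++
slow=4 fast=8: a[fast]=10≠a[slow]=9 write a[5]=10, slow++,fast++
slow=5 fast=9: a[fast]=10=a[slow] dup, fast++
slow=5 fast=10: a[fast]=11≠a[slow]=10 write a[6]=11, slow++,fast++
slow=6 fast=11: a[fast]=12≠a[slow]=11 write a[7]=12, slow++,fast++
slow=7 fast=12: a[fast]=12=a[slow] dup, fast++
slow=7 fast=13: a[fast]=13≠a[slow]=12 write a[8]=13, slow++,fast++
slow=8 fast=14: a[fast]=14≠a[slow]=13 write a[9]=14, slow++,fast++
slow=9 fast=15: a[fast]=14=a[slow] dup, fast++
slow=9 fast=16: a[fast]=14=a[slow] dup, fast++

length 10; prefix = [2, 3, 5, 7, 9, 10, 11, 12, 13, 14]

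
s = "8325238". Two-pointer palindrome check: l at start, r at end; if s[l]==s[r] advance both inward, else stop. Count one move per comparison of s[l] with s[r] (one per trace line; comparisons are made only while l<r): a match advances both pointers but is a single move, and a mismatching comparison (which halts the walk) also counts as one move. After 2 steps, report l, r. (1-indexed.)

l=3, r=5

l=1 r=7: '8'=='8', l++,r--
l=2 r=6: '3'=='3', l++,r--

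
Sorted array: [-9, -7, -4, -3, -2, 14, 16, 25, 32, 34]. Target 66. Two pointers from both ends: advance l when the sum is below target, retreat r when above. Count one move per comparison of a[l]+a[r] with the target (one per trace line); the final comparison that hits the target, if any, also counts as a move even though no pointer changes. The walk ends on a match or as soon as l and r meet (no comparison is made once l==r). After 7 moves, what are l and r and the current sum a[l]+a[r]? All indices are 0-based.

l=7, r=9, sum=59

[0,9] -9+34=25 <66 → l++
[1,9] -7+34=27 <66 → l++
[2,9] -4+34=30 <66 → l++
[3,9] -3+34=31 <66 → l++
[4,9] -2+34=32 <66 → l++
[5,9] 14+34=48 <66 → l++
[6,9] 16+34=50 <66 → l++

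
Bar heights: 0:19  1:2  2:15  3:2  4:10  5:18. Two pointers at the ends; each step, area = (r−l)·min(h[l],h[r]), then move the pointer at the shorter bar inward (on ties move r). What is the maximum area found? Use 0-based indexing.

max area = 90

l=0 r=5: min(19,18)*5=90 best=90 *, r--
l=0 r=4: min(19,10)*4=40 best=90, r--
l=0 r=3: min(19,2)*3=6 best=90, r--
l=0 r=2: min(19,15)*2=30 best=90, r--
l=0 r=1: min(19,2)*1=2 best=90, r--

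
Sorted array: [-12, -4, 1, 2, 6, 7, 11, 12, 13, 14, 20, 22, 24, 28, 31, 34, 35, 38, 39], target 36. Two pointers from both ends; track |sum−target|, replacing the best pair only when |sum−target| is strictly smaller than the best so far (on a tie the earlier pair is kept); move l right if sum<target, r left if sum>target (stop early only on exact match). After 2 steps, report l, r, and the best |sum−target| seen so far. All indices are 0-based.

[0,18] -12+39=27 d=9 * → l++
[1,18] -4+39=35 d=1 * → l++

l=2, r=18, best |Δ|=1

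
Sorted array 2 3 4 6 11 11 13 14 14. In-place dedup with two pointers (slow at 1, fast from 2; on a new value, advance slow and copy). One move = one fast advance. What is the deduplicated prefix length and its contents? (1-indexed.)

(s=1,f=2) a[fast]=3≠a[slow]=2 write a[2]=3 → slow++,fast++
(s=2,f=3) a[fast]=4≠a[slow]=3 write a[3]=4 → slow++,fast++
(s=3,f=4) a[fast]=6≠a[slow]=4 write a[4]=6 → slow++,fast++
(s=4,f=5) a[fast]=11≠a[slow]=6 write a[5]=11 → slow++,fast++
(s=5,f=6) a[fast]=11=a[slow] dup → fast++
(s=5,f=7) a[fast]=13≠a[slow]=11 write a[6]=13 → slow++,fast++
(s=6,f=8) a[fast]=14≠a[slow]=13 write a[7]=14 → slow++,fast++
(s=7,f=9) a[fast]=14=a[slow] dup → fast++

length 7; prefix = [2, 3, 4, 6, 11, 13, 14]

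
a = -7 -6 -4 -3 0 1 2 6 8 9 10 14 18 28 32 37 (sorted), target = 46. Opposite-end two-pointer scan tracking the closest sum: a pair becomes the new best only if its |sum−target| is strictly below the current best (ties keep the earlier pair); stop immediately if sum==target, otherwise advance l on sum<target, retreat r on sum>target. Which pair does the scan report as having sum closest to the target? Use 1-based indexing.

l=1 r=16: -7+37=30 d=16 *, l++
l=2 r=16: -6+37=31 d=15 *, l++
l=3 r=16: -4+37=33 d=13 *, l++
l=4 r=16: -3+37=34 d=12 *, l++
l=5 r=16: 0+37=37 d=9 *, l++
l=6 r=16: 1+37=38 d=8 *, l++
l=7 r=16: 2+37=39 d=7 *, l++
l=8 r=16: 6+37=43 d=3 *, l++
l=9 r=16: 8+37=45 d=1 *, l++
l=10 r=16: 9+37=46 d=0 *, stop

pair (9, 37) with sum 46 (|Δ|=0)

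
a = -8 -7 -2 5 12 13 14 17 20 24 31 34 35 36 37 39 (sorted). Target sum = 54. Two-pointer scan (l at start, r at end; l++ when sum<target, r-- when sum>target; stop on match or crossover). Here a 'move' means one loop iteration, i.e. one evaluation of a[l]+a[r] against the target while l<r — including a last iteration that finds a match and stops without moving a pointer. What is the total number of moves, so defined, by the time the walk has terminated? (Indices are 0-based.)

9 moves

l=0 r=15: -8+39=31 <54, l++
l=1 r=15: -7+39=32 <54, l++
l=2 r=15: -2+39=37 <54, l++
l=3 r=15: 5+39=44 <54, l++
l=4 r=15: 12+39=51 <54, l++
l=5 r=15: 13+39=52 <54, l++
l=6 r=15: 14+39=53 <54, l++
l=7 r=15: 17+39=56 >54, r--
l=7 r=14: 17+37=54, found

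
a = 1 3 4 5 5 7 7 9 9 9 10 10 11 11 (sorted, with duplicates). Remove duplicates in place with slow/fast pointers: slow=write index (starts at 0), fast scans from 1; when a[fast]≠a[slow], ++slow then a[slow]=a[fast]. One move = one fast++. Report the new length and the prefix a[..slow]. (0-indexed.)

(s=0,f=1) a[fast]=3≠a[slow]=1 write a[1]=3 → slow++,fast++
(s=1,f=2) a[fast]=4≠a[slow]=3 write a[2]=4 → slow++,fast++
(s=2,f=3) a[fast]=5≠a[slow]=4 write a[3]=5 → slow++,fast++
(s=3,f=4) a[fast]=5=a[slow] dup → fast++
(s=3,f=5) a[fast]=7≠a[slow]=5 write a[4]=7 → slow++,fast++
(s=4,f=6) a[fast]=7=a[slow] dup → fast++
(s=4,f=7) a[fast]=9≠a[slow]=7 write a[5]=9 → slow++,fast++
(s=5,f=8) a[fast]=9=a[slow] dup → fast++
(s=5,f=9) a[fast]=9=a[slow] dup → fast++
(s=5,f=10) a[fast]=10≠a[slow]=9 write a[6]=10 → slow++,fast++
(s=6,f=11) a[fast]=10=a[slow] dup → fast++
(s=6,f=12) a[fast]=11≠a[slow]=10 write a[7]=11 → slow++,fast++
(s=7,f=13) a[fast]=11=a[slow] dup → fast++

length 8; prefix = [1, 3, 4, 5, 7, 9, 10, 11]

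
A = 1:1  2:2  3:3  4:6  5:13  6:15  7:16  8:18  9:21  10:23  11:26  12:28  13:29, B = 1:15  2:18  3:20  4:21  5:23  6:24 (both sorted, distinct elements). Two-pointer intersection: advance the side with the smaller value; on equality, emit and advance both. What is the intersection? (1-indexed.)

intersection = [15, 18, 21, 23]

i=1 j=1: 1<15, i++
i=2 j=1: 2<15, i++
i=3 j=1: 3<15, i++
i=4 j=1: 6<15, i++
i=5 j=1: 13<15, i++
i=6 j=1: 15==15 emit, i++,j++
i=7 j=2: 16<18, i++
i=8 j=2: 18==18 emit, i++,j++
i=9 j=3: 21>20, j++
i=9 j=4: 21==21 emit, i++,j++
i=10 j=5: 23==23 emit, i++,j++
i=11 j=6: 26>24, j++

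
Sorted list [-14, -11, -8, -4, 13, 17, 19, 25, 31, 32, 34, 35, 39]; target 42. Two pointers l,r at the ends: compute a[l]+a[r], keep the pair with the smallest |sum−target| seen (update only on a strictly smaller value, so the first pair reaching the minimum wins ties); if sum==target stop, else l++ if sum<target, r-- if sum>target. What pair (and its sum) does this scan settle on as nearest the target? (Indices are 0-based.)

[0,12] -14+39=25 d=17 * → l++
[1,12] -11+39=28 d=14 * → l++
[2,12] -8+39=31 d=11 * → l++
[3,12] -4+39=35 d=7 * → l++
[4,12] 13+39=52 d=10 → r--
[4,11] 13+35=48 d=6 * → r--
[4,10] 13+34=47 d=5 * → r--
[4,9] 13+32=45 d=3 * → r--
[4,8] 13+31=44 d=2 * → r--
[4,7] 13+25=38 d=4 → l++
[5,7] 17+25=42 d=0 * → stop

pair (17, 25) with sum 42 (|Δ|=0)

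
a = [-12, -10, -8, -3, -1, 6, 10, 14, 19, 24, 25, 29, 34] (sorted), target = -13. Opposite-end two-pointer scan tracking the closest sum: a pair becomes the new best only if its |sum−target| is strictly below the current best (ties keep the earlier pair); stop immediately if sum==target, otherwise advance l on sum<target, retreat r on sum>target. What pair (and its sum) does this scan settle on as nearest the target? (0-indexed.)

[0,12] -12+34=22 d=35 * → r--
[0,11] -12+29=17 d=30 * → r--
[0,10] -12+25=13 d=26 * → r--
[0,9] -12+24=12 d=25 * → r--
[0,8] -12+19=7 d=20 * → r--
[0,7] -12+14=2 d=15 * → r--
[0,6] -12+10=-2 d=11 * → r--
[0,5] -12+6=-6 d=7 * → r--
[0,4] -12+-1=-13 d=0 * → stop

pair (-12, -1) with sum -13 (|Δ|=0)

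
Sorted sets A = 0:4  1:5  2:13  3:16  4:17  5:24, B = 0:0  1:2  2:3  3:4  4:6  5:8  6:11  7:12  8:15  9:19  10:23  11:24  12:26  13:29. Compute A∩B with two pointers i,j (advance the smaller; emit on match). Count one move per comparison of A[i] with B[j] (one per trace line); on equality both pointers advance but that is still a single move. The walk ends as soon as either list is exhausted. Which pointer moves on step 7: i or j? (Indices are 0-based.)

i=0 j=0: 4>0, j++
i=0 j=1: 4>2, j++
i=0 j=2: 4>3, j++
i=0 j=3: 4==4 emit, i++,j++
i=1 j=4: 5<6, i++
i=2 j=4: 13>6, j++
i=2 j=5: 13>8, j++

j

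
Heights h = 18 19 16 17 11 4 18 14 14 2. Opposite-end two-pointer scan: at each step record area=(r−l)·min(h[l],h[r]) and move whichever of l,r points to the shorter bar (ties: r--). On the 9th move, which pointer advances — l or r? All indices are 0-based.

l

[0,9] min(18,2)*9=18 best=18 * → r--
[0,8] min(18,14)*8=112 best=112 * → r--
[0,7] min(18,14)*7=98 best=112 → r--
[0,6] min(18,18)*6=108 best=112 → r--
[0,5] min(18,4)*5=20 best=112 → r--
[0,4] min(18,11)*4=44 best=112 → r--
[0,3] min(18,17)*3=51 best=112 → r--
[0,2] min(18,16)*2=32 best=112 → r--
[0,1] min(18,19)*1=18 best=112 → l++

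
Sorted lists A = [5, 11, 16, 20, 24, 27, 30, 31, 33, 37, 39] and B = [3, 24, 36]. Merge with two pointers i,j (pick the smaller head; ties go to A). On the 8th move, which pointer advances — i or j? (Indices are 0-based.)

[i=0,j=0] A[i]=5>B[j]=3 take 3 → j++
[i=0,j=1] A[i]=5<=B[j]=24 take 5 → i++
[i=1,j=1] A[i]=11<=B[j]=24 take 11 → i++
[i=2,j=1] A[i]=16<=B[j]=24 take 16 → i++
[i=3,j=1] A[i]=20<=B[j]=24 take 20 → i++
[i=4,j=1] A[i]=24<=B[j]=24 take 24 → i++
[i=5,j=1] A[i]=27>B[j]=24 take 24 → j++
[i=5,j=2] A[i]=27<=B[j]=36 take 27 → i++

i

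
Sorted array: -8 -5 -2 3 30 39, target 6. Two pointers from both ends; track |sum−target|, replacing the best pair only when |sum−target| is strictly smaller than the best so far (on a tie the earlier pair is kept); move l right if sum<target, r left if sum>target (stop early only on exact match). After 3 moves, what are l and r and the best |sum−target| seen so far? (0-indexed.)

l=0 r=5: -8+39=31 d=25 *, r--
l=0 r=4: -8+30=22 d=16 *, r--
l=0 r=3: -8+3=-5 d=11 *, l++

l=1, r=3, best |Δ|=11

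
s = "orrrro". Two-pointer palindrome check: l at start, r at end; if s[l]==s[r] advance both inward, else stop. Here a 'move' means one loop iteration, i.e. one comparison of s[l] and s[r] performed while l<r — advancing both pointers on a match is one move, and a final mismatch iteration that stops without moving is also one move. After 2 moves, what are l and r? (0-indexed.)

l=2, r=3

[0,5] 'o'=='o' → l++,r--
[1,4] 'r'=='r' → l++,r--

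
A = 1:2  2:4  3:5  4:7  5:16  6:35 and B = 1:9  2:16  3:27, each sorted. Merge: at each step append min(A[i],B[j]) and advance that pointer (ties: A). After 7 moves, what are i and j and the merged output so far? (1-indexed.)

i=6, j=3, merged so far=[2, 4, 5, 7, 9, 16, 16]

[i=1,j=1] A[i]=2<=B[j]=9 take 2 → i++
[i=2,j=1] A[i]=4<=B[j]=9 take 4 → i++
[i=3,j=1] A[i]=5<=B[j]=9 take 5 → i++
[i=4,j=1] A[i]=7<=B[j]=9 take 7 → i++
[i=5,j=1] A[i]=16>B[j]=9 take 9 → j++
[i=5,j=2] A[i]=16<=B[j]=16 take 16 → i++
[i=6,j=2] A[i]=35>B[j]=16 take 16 → j++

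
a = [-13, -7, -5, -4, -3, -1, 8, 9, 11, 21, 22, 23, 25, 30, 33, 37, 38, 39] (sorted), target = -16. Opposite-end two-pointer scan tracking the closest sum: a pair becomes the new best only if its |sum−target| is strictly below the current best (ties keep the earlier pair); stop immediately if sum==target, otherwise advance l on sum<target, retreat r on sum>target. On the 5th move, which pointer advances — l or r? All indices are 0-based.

[0,17] -13+39=26 d=42 * → r--
[0,16] -13+38=25 d=41 * → r--
[0,15] -13+37=24 d=40 * → r--
[0,14] -13+33=20 d=36 * → r--
[0,13] -13+30=17 d=33 * → r--

r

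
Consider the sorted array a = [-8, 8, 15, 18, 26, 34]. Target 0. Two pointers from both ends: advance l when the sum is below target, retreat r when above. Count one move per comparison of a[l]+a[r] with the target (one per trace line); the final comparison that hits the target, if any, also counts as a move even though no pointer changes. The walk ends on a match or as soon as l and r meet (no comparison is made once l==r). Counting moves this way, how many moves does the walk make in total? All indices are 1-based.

5 moves

l=1 r=6: -8+34=26 >0, r--
l=1 r=5: -8+26=18 >0, r--
l=1 r=4: -8+18=10 >0, r--
l=1 r=3: -8+15=7 >0, r--
l=1 r=2: -8+8=0, found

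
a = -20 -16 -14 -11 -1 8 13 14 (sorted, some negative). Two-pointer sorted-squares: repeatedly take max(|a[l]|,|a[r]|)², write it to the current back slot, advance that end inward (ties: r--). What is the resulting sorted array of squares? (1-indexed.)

[1, 64, 121, 169, 196, 196, 256, 400]

[1,8] |-20|>|14| out[8]=400 → l++
[2,8] |-16|>|14| out[7]=256 → l++
[3,8] |-14|<=|14| out[6]=196 → r--
[3,7] |-14|>|13| out[5]=196 → l++
[4,7] |-11|<=|13| out[4]=169 → r--
[4,6] |-11|>|8| out[3]=121 → l++
[5,6] |-1|<=|8| out[2]=64 → r--
[5,5] |-1|<=|-1| out[1]=1 → r--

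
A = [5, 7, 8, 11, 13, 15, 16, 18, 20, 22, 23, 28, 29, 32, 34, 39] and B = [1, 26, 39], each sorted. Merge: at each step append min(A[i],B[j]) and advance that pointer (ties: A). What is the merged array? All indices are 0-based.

i=0 j=0: A[i]=5>B[j]=1 take 1, j++
i=0 j=1: A[i]=5<=B[j]=26 take 5, i++
i=1 j=1: A[i]=7<=B[j]=26 take 7, i++
i=2 j=1: A[i]=8<=B[j]=26 take 8, i++
i=3 j=1: A[i]=11<=B[j]=26 take 11, i++
i=4 j=1: A[i]=13<=B[j]=26 take 13, i++
i=5 j=1: A[i]=15<=B[j]=26 take 15, i++
i=6 j=1: A[i]=16<=B[j]=26 take 16, i++
i=7 j=1: A[i]=18<=B[j]=26 take 18, i++
i=8 j=1: A[i]=20<=B[j]=26 take 20, i++
i=9 j=1: A[i]=22<=B[j]=26 take 22, i++
i=10 j=1: A[i]=23<=B[j]=26 take 23, i++
i=11 j=1: A[i]=28>B[j]=26 take 26, j++
i=11 j=2: A[i]=28<=B[j]=39 take 28, i++
i=12 j=2: A[i]=29<=B[j]=39 take 29, i++
i=13 j=2: A[i]=32<=B[j]=39 take 32, i++
i=14 j=2: A[i]=34<=B[j]=39 take 34, i++
i=15 j=2: A[i]=39<=B[j]=39 take 39, i++
i=16 j=2: A done, take B[j]=39, j++

[1, 5, 7, 8, 11, 13, 15, 16, 18, 20, 22, 23, 26, 28, 29, 32, 34, 39, 39]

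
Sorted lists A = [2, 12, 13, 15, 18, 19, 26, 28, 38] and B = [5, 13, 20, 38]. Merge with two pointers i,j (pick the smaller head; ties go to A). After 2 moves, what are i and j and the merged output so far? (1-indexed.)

i=2, j=2, merged so far=[2, 5]

i=1 j=1: A[i]=2<=B[j]=5 take 2, i++
i=2 j=1: A[i]=12>B[j]=5 take 5, j++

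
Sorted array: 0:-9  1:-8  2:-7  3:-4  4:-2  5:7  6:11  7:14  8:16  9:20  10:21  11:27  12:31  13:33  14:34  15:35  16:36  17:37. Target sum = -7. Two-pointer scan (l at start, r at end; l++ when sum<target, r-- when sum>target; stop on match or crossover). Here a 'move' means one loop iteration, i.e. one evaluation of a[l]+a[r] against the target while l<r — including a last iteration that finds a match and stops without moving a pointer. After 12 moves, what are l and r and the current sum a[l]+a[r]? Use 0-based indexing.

[0,17] -9+37=28 >-7 → r--
[0,16] -9+36=27 >-7 → r--
[0,15] -9+35=26 >-7 → r--
[0,14] -9+34=25 >-7 → r--
[0,13] -9+33=24 >-7 → r--
[0,12] -9+31=22 >-7 → r--
[0,11] -9+27=18 >-7 → r--
[0,10] -9+21=12 >-7 → r--
[0,9] -9+20=11 >-7 → r--
[0,8] -9+16=7 >-7 → r--
[0,7] -9+14=5 >-7 → r--
[0,6] -9+11=2 >-7 → r--

l=0, r=5, sum=-2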